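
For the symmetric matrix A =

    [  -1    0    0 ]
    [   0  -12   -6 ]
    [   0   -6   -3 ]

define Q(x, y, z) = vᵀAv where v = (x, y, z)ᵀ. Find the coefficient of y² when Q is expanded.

The coefficient of y² is the diagonal entry A[2,2] = -12.

-12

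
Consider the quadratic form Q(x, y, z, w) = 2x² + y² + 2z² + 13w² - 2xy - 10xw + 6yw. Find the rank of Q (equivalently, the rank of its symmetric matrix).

Write A = [[2, -1, 0, -5], [-1, 1, 0, 3], [0, 0, 2, 0], [-5, 3, 0, 13]].
Row-reducing A symmetrically gives the diagonal entries 2, 1/2, 2, 0.
Counting signs: 3 positive, 1 zero.
The rank is the number of nonzero pivots: 3.

3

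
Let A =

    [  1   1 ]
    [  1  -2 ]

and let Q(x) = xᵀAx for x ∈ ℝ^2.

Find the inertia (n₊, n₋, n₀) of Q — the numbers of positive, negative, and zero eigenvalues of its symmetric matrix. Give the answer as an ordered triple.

(1, 1, 0)

Congruent diagonalization of A (simultaneous row and column reduction) yields pivots 1, -3.
Counting signs: 1 positive, 1 negative.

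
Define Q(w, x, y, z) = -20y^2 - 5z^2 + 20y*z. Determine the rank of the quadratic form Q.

The symmetric matrix is A = [[0, 0, 0, 0], [0, 0, 0, 0], [0, 0, -20, 10], [0, 0, 10, -5]].
Congruent diagonalization of A (simultaneous row and column reduction) yields pivots 0, 0, -20, 0.
That gives 1 negative, 3 zero pivots.
The rank is the number of nonzero pivots: 1.

1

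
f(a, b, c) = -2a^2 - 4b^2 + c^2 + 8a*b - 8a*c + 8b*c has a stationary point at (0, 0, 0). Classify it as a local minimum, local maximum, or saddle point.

saddle point

The Hessian at the origin is H = [[-4, 8, -8], [8, -8, 8], [-8, 8, 2]].
Congruent diagonalization of H (simultaneous row and column reduction) yields pivots -4, 8, 10.
Counting signs: 2 positive, 1 negative.
H is indefinite, so the origin is a saddle point.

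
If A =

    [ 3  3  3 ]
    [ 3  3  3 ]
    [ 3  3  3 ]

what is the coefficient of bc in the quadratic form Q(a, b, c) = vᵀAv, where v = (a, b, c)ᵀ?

6

The coefficient of bc is A[2,3] + A[3,2] = 2·3 = 6.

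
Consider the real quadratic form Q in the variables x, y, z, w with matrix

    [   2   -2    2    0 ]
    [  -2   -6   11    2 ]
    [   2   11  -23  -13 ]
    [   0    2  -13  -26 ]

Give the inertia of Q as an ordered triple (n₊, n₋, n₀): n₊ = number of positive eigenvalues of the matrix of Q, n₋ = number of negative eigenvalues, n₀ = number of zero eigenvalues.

Row-reducing A symmetrically gives the diagonal entries 2, -8, -31/8, -30/31.
So there are 1 positive, 3 negative pivots.

(1, 3, 0)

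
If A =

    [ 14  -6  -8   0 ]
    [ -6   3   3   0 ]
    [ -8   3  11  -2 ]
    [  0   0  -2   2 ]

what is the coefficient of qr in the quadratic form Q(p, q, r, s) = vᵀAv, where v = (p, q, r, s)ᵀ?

6

The coefficient of qr is A[2,3] + A[3,2] = 2·3 = 6.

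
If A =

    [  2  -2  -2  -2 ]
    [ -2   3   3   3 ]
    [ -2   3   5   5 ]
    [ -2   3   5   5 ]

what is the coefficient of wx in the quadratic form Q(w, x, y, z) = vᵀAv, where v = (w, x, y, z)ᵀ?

-4

The coefficient of wx is A[1,2] + A[2,1] = 2·(-2) = -4.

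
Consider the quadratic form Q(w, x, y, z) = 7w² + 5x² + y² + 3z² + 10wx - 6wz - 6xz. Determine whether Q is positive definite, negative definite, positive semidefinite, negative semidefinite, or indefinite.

positive definite

The symmetric matrix is A = [[7, 5, 0, -3], [5, 5, 0, -3], [0, 0, 1, 0], [-3, -3, 0, 3]].
Applying the same elementary operations to the rows and columns of A produces a congruent diagonal matrix with entries 7, 10/7, 1, 6/5.
Counting signs: 4 positive.
Hence Q is positive definite.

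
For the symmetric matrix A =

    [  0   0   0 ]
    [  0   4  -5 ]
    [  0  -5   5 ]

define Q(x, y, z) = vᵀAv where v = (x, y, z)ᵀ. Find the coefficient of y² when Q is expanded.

The coefficient of y² is the diagonal entry A[2,2] = 4.

4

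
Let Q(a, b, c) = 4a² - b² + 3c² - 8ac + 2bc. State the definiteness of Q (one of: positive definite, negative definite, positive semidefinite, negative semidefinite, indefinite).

The symmetric matrix is A = [[4, 0, -4], [0, -1, 1], [-4, 1, 3]].
Congruent diagonalization of A (simultaneous row and column reduction) yields pivots 4, -1, 0.
That gives 1 positive, 1 negative, 1 zero pivots.
Hence Q is indefinite.

indefinite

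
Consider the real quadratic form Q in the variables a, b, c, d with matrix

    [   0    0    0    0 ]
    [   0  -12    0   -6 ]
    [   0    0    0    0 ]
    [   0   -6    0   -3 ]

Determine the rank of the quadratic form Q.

Congruent diagonalization of A (simultaneous row and column reduction) yields pivots 0, -12, 0, 0.
Counting signs: 1 negative, 3 zero.
The rank is the number of nonzero pivots: 1.

1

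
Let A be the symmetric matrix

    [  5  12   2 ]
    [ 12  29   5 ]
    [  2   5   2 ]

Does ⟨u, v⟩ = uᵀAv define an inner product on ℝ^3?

Applying the same elementary operations to the rows and columns of A produces a congruent diagonal matrix with entries 5, 1/5, 1.
Counting signs: 3 positive.
Hence Q is positive definite.
⟨·,·⟩ is an inner product exactly when A is positive definite.

yes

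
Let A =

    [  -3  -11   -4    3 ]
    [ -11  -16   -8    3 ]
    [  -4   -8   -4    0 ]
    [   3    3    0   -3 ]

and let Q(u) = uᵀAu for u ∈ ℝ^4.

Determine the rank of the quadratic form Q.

Congruent diagonalization of A (simultaneous row and column reduction) yields pivots -3, 73/3, -36/73, 4.
Counting signs: 2 positive, 2 negative.
The rank is the number of nonzero pivots: 4.

4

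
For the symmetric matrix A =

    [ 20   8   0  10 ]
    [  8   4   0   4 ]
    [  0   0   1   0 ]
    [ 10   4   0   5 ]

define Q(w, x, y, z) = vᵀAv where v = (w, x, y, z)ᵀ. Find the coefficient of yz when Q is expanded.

The coefficient of yz is A[3,4] + A[4,3] = 2·0 = 0.

0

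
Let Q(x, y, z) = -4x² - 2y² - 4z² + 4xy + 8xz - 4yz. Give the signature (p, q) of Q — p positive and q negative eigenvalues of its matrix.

The symmetric matrix is A = [[-4, 2, 4], [2, -2, -2], [4, -2, -4]].
Row-reducing A symmetrically gives the diagonal entries -4, -1, 0.
That gives 2 negative, 1 zero pivots.

(0, 2)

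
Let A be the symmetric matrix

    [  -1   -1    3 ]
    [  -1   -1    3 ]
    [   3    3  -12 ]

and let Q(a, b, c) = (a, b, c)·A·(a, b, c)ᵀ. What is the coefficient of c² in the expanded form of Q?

The coefficient of c² is the diagonal entry A[3,3] = -12.

-12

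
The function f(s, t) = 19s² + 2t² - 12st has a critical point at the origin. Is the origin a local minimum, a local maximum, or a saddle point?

local minimum

The Hessian at the origin is H = [[38, -12], [-12, 4]].
det H = 38·4 − (-12)² = 8 > 0 and H[1,1] = 38 > 0, so H is positive definite.
Therefore the origin is a local minimum.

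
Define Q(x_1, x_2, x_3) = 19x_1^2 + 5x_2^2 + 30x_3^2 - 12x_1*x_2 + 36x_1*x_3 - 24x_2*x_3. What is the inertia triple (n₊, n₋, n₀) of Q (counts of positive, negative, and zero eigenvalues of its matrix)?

Write A = [[19, -6, 18], [-6, 5, -12], [18, -12, 30]].
Applying the same elementary operations to the rows and columns of A produces a congruent diagonal matrix with entries 19, 59/19, 6/59.
That gives 3 positive pivots.

(3, 0, 0)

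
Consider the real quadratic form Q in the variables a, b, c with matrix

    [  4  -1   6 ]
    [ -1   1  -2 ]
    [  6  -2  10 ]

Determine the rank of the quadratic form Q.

3

Symmetric row and column elimination reduces A to a congruent diagonal form with pivots 4, 3/4, 2/3.
That gives 3 positive pivots.
The rank is the number of nonzero pivots: 3.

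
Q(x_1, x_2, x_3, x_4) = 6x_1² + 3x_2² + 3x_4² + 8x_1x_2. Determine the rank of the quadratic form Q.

The associated matrix is A = [[6, 4, 0, 0], [4, 3, 0, 0], [0, 0, 0, 0], [0, 0, 0, 3]].
Congruent diagonalization of A (simultaneous row and column reduction) yields pivots 6, 1/3, 0, 3.
So there are 3 positive, 1 zero pivots.
The rank is the number of nonzero pivots: 3.

3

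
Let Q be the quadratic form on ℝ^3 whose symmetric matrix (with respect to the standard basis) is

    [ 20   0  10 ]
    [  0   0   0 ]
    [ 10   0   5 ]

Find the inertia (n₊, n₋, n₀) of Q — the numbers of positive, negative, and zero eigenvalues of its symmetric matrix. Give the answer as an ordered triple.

Row-reducing A symmetrically gives the diagonal entries 20, 0, 0.
Counting signs: 1 positive, 2 zero.

(1, 0, 2)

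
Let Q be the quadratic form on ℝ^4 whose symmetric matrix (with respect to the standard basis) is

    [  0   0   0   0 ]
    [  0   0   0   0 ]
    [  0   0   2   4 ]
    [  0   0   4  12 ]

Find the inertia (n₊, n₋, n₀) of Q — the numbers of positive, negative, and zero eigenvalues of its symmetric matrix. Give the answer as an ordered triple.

(2, 0, 2)

Symmetric row and column elimination reduces A to a congruent diagonal form with pivots 0, 0, 2, 4.
So there are 2 positive, 2 zero pivots.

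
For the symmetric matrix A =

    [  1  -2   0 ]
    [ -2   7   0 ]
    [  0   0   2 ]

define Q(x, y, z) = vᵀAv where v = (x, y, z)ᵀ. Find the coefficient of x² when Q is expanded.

The coefficient of x² is the diagonal entry A[1,1] = 1.

1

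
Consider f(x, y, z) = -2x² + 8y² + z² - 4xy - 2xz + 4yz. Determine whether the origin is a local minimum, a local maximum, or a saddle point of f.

saddle point

The Hessian at the origin is H = [[-4, -4, -2], [-4, 16, 4], [-2, 4, 2]].
An LDLᵀ factorisation of H has diagonal entries -4, 20, 6/5.
Counting signs: 2 positive, 1 negative.
H is indefinite, so the origin is a saddle point.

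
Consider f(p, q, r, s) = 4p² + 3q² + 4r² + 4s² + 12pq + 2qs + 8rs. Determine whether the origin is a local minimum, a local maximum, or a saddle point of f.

The Hessian at the origin is H = [[8, 12, 0, 0], [12, 6, 0, 2], [0, 0, 8, 8], [0, 2, 8, 8]].
Applying the same elementary operations to the rows and columns of H produces a congruent diagonal matrix with entries 8, -12, 8, 1/3.
That gives 3 positive, 1 negative pivots.
H is indefinite, so the origin is a saddle point.

saddle point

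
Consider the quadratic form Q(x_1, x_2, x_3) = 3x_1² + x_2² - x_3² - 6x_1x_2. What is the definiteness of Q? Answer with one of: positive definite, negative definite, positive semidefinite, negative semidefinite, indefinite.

indefinite

The associated matrix is A = [[3, -3, 0], [-3, 1, 0], [0, 0, -1]].
Congruent diagonalization of A (simultaneous row and column reduction) yields pivots 3, -2, -1.
Counting signs: 1 positive, 2 negative.
Hence Q is indefinite.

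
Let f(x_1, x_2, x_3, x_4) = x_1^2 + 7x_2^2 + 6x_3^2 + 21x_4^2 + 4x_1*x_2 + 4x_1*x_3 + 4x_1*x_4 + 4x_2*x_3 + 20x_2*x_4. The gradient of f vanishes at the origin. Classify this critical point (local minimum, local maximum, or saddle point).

The Hessian at the origin is H = [[2, 4, 4, 4], [4, 14, 4, 20], [4, 4, 12, 0], [4, 20, 0, 42]].
An LDLᵀ factorisation of H has diagonal entries 2, 6, 4/3, 10.
That gives 4 positive pivots.
H is positive definite, so the origin is a strict local minimum.

local minimum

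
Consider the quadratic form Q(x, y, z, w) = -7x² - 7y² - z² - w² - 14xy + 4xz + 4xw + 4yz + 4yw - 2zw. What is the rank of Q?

Write A = [[-7, -7, 2, 2], [-7, -7, 2, 2], [2, 2, -1, -1], [2, 2, -1, -1]].
Symmetric row and column elimination reduces A to a congruent diagonal form with pivots -7, 0, -3/7, 0.
Counting signs: 2 negative, 2 zero.
The rank is the number of nonzero pivots: 2.

2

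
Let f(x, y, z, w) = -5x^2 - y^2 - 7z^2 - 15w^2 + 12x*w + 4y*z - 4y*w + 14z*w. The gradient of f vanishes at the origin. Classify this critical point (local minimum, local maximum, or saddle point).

The Hessian at the origin is H = [[-10, 0, 0, 12], [0, -2, 4, -4], [0, 4, -14, 14], [12, -4, 14, -30]].
Symmetric row and column elimination reduces H to a congruent diagonal form with pivots -10, -2, -6, -8/5.
Counting signs: 4 negative.
H is negative definite, so the origin is a strict local maximum.

local maximum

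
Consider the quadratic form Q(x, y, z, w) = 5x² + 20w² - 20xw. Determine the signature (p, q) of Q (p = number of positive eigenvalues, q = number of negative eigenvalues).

The symmetric matrix is A = [[5, 0, 0, -10], [0, 0, 0, 0], [0, 0, 0, 0], [-10, 0, 0, 20]].
Symmetric row and column elimination reduces A to a congruent diagonal form with pivots 5, 0, 0, 0.
So there are 1 positive, 3 zero pivots.

(1, 0)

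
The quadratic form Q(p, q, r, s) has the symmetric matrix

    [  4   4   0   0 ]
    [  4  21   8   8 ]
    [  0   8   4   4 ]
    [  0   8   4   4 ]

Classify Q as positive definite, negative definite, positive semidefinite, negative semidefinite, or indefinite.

positive semidefinite

Congruent diagonalization of A (simultaneous row and column reduction) yields pivots 4, 17, 4/17, 0.
So there are 3 positive, 1 zero pivots.
Hence Q is positive semidefinite.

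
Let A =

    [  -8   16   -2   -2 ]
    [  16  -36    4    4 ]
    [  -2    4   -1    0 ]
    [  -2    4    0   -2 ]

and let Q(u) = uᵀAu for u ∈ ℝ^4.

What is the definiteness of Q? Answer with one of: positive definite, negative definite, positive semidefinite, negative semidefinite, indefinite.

Symmetric row and column elimination reduces A to a congruent diagonal form with pivots -8, -4, -1/2, -1.
Counting signs: 4 negative.
Hence Q is negative definite.

negative definite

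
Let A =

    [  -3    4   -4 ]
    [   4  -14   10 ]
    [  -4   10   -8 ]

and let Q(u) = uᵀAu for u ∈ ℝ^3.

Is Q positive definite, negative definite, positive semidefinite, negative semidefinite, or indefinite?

Symmetric row and column elimination reduces A to a congruent diagonal form with pivots -3, -26/3, -2/13.
So there are 3 negative pivots.
Hence Q is negative definite.

negative definite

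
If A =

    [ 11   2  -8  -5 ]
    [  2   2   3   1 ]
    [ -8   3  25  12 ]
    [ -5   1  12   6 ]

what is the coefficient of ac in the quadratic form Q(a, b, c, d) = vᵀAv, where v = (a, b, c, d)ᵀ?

The coefficient of ac is A[1,3] + A[3,1] = 2·(-8) = -16.

-16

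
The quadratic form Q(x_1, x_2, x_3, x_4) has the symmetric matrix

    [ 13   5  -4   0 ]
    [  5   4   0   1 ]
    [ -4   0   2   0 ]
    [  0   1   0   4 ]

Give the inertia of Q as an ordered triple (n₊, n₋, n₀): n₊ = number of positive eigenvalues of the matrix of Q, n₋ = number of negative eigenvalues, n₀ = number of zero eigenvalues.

Symmetric row and column elimination reduces A to a congruent diagonal form with pivots 13, 27/13, -10/27, 5.
That gives 3 positive, 1 negative pivots.

(3, 1, 0)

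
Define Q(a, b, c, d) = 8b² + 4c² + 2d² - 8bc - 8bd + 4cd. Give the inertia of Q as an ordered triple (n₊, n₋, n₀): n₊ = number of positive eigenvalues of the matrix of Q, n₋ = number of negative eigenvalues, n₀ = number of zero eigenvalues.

(2, 0, 2)

Write A = [[0, 0, 0, 0], [0, 8, -4, -4], [0, -4, 4, 2], [0, -4, 2, 2]].
Applying the same elementary operations to the rows and columns of A produces a congruent diagonal matrix with entries 0, 8, 2, 0.
That gives 2 positive, 2 zero pivots.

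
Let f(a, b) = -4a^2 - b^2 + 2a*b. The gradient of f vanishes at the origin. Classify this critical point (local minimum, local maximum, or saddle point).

local maximum

The Hessian at the origin is H = [[-8, 2], [2, -2]].
det H = -8·-2 − (2)² = 12 > 0 and H[1,1] = -8 < 0, so H is negative definite.
Therefore the origin is a local maximum.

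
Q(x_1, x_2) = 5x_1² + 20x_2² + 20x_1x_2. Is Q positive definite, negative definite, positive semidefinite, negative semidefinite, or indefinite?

positive semidefinite

The symmetric matrix of Q is [[5, 10], [10, 20]].
For the 2×2 matrix [[5, 10], [10, 20]]: det = 5·20 − (10)² = 0, trace = 25.
det = 0 so one eigenvalue is zero; the form is semidefinite with the sign of the trace.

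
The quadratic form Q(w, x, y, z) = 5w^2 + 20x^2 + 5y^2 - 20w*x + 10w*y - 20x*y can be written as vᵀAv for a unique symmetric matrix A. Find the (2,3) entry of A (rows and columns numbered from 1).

-10

The coefficient of x·y in Q is -20. For a symmetric A this equals A[2,3] + A[3,2] = 2·A[2,3].
So A[2,3] = -20/2 = -10.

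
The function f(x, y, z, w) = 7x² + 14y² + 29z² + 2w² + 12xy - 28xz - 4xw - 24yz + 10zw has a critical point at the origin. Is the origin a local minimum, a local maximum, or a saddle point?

local minimum

The Hessian at the origin is H = [[14, 12, -28, -4], [12, 28, -24, 0], [-28, -24, 58, 10], [-4, 0, 10, 4]].
Symmetric row and column elimination reduces H to a congruent diagonal form with pivots 14, 124/7, 2, 6/31.
That gives 4 positive pivots.
H is positive definite, so the origin is a strict local minimum.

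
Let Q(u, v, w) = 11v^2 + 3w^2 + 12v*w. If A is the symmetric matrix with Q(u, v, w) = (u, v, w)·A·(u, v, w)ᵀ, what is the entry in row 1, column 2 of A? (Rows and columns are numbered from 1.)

The coefficient of u·v in Q is 0. For a symmetric A this equals A[1,2] + A[2,1] = 2·A[1,2].
So A[1,2] = 0/2 = 0.

0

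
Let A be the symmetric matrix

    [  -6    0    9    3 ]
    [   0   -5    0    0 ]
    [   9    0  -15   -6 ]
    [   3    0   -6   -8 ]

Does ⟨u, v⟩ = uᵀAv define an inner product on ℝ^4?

Applying the same elementary operations to the rows and columns of A produces a congruent diagonal matrix with entries -6, -5, -3/2, -5.
That gives 4 negative pivots.
Hence Q is negative definite.
⟨·,·⟩ is an inner product exactly when A is positive definite.

no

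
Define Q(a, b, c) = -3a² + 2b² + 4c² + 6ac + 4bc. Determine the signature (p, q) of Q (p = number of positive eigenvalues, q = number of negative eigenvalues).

(2, 1)

The symmetric matrix is A = [[-3, 0, 3], [0, 2, 2], [3, 2, 4]].
Row-reducing A symmetrically gives the diagonal entries -3, 2, 5.
Counting signs: 2 positive, 1 negative.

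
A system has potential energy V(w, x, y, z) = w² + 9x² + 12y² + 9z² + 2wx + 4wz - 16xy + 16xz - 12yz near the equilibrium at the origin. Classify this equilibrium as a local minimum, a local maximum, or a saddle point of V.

The Hessian at the origin is H = [[2, 2, 0, 4], [2, 18, -16, 16], [0, -16, 24, -12], [4, 16, -12, 18]].
Applying the same elementary operations to the rows and columns of H produces a congruent diagonal matrix with entries 2, 16, 8, 1.
That gives 4 positive pivots.
H is positive definite, so the origin is a strict local minimum.

local minimum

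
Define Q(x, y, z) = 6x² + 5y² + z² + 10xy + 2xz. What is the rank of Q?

2

The symmetric matrix is A = [[6, 5, 1], [5, 5, 0], [1, 0, 1]].
Symmetric row and column elimination reduces A to a congruent diagonal form with pivots 6, 5/6, 0.
Counting signs: 2 positive, 1 zero.
The rank is the number of nonzero pivots: 2.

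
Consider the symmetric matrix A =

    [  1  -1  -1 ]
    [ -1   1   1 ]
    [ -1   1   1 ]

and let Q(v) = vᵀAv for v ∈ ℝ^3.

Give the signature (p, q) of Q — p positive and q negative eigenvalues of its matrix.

(1, 0)

Row-reducing A symmetrically gives the diagonal entries 1, 0, 0.
That gives 1 positive, 2 zero pivots.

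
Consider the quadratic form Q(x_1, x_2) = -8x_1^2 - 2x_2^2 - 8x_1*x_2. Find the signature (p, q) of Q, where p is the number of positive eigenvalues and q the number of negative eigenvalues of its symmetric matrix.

(0, 1)

The associated matrix is A = [[-8, -4], [-4, -2]].
Symmetric row and column elimination reduces A to a congruent diagonal form with pivots -8, 0.
Counting signs: 1 negative, 1 zero.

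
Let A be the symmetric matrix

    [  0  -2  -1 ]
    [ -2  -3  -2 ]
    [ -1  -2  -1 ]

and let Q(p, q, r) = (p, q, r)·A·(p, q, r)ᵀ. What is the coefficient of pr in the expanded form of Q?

The coefficient of pr is A[1,3] + A[3,1] = 2·(-1) = -2.

-2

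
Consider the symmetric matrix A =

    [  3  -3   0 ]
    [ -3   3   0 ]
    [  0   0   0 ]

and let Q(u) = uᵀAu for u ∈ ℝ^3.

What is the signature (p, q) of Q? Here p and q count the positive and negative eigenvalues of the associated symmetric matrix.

Congruent diagonalization of A (simultaneous row and column reduction) yields pivots 3, 0, 0.
Counting signs: 1 positive, 2 zero.

(1, 0)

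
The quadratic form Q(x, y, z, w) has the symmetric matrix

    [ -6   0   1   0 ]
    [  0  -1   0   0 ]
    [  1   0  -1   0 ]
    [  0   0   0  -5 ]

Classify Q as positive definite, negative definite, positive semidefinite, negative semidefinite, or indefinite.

negative definite

An LDLᵀ factorisation of A has diagonal entries -6, -1, -5/6, -5.
That gives 4 negative pivots.
Hence Q is negative definite.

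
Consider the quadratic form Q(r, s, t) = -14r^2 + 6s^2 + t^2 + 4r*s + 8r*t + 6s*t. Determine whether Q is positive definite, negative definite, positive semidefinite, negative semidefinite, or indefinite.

indefinite

Write A = [[-14, 2, 4], [2, 6, 3], [4, 3, 1]].
Applying the same elementary operations to the rows and columns of A produces a congruent diagonal matrix with entries -14, 44/7, 5/44.
So there are 2 positive, 1 negative pivots.
Hence Q is indefinite.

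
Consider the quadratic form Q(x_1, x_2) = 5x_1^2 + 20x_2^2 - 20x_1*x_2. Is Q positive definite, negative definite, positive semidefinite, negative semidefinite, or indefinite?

The symmetric matrix of Q is [[5, -10], [-10, 20]].
For the 2×2 matrix [[5, -10], [-10, 20]]: det = 5·20 − (-10)² = 0, trace = 25.
det = 0 so one eigenvalue is zero; the form is semidefinite with the sign of the trace.

positive semidefinite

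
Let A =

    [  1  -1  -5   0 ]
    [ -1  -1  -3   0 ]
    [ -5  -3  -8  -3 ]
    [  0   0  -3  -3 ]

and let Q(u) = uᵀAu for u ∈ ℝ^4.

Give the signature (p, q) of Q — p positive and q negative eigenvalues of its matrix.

Row-reducing A symmetrically gives the diagonal entries 1, -2, -1, 6.
Counting signs: 2 positive, 2 negative.

(2, 2)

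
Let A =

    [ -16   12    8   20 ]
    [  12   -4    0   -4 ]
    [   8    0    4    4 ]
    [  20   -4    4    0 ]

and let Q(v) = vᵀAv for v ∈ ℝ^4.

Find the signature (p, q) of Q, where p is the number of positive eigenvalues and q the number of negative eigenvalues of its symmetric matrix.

Congruent diagonalization of A (simultaneous row and column reduction) yields pivots -16, 5, 4/5, 0.
So there are 2 positive, 1 negative, 1 zero pivots.

(2, 1)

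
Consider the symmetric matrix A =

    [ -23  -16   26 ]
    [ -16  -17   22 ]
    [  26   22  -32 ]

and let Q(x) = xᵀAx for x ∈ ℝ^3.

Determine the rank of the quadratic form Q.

2

Congruent diagonalization of A (simultaneous row and column reduction) yields pivots -23, -135/23, 0.
Counting signs: 2 negative, 1 zero.
The rank is the number of nonzero pivots: 2.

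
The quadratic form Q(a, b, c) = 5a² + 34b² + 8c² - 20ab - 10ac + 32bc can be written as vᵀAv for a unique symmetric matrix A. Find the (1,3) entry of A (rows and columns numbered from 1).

-5

The coefficient of a·c in Q is -10. For a symmetric A this equals A[1,3] + A[3,1] = 2·A[1,3].
So A[1,3] = -10/2 = -5.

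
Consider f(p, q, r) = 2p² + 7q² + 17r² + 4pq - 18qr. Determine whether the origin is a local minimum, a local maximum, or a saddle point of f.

The Hessian at the origin is H = [[4, 4, 0], [4, 14, -18], [0, -18, 34]].
An LDLᵀ factorisation of H has diagonal entries 4, 10, 8/5.
That gives 3 positive pivots.
H is positive definite, so the origin is a strict local minimum.

local minimum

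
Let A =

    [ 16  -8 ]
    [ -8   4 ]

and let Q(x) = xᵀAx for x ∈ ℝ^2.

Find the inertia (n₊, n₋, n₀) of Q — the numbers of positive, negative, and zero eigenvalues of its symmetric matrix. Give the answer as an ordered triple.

Symmetric row and column elimination reduces A to a congruent diagonal form with pivots 16, 0.
So there are 1 positive, 1 zero pivots.

(1, 0, 1)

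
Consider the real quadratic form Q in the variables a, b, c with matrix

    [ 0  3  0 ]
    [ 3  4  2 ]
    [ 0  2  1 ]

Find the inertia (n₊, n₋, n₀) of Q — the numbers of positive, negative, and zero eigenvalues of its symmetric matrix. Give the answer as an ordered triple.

(2, 1, 0)

By Sylvester's law of inertia any congruent diagonalization of A has 2 positive, 1 negative and 0 zero entries.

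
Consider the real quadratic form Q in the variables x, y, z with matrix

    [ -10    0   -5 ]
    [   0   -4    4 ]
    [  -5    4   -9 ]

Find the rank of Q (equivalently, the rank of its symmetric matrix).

Row-reducing A symmetrically gives the diagonal entries -10, -4, -5/2.
That gives 3 negative pivots.
The rank is the number of nonzero pivots: 3.

3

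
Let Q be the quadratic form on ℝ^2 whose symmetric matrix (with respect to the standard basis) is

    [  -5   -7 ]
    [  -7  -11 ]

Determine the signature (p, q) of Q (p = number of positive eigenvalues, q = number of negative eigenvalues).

Congruent diagonalization of A (simultaneous row and column reduction) yields pivots -5, -6/5.
Counting signs: 2 negative.

(0, 2)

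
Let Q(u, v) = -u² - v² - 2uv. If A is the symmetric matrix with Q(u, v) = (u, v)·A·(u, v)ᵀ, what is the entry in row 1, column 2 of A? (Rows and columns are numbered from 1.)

-1

The coefficient of u·v in Q is -2. For a symmetric A this equals A[1,2] + A[2,1] = 2·A[1,2].
So A[1,2] = -2/2 = -1.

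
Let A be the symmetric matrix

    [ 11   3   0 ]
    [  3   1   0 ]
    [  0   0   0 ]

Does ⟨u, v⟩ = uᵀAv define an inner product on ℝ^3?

no

Row-reducing A symmetrically gives the diagonal entries 11, 2/11, 0.
Counting signs: 2 positive, 1 zero.
Hence Q is positive semidefinite.
⟨·,·⟩ is an inner product exactly when A is positive definite.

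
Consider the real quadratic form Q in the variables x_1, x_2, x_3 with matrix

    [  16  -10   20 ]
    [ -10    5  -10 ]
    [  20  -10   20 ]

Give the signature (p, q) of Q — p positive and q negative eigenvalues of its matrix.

(1, 1)

Symmetric row and column elimination reduces A to a congruent diagonal form with pivots 16, -5/4, 0.
Counting signs: 1 positive, 1 negative, 1 zero.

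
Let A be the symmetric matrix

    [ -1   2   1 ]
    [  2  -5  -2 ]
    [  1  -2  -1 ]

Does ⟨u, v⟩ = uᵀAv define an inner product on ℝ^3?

Congruent diagonalization of A (simultaneous row and column reduction) yields pivots -1, -1, 0.
Counting signs: 2 negative, 1 zero.
Hence Q is negative semidefinite.
⟨·,·⟩ is an inner product exactly when A is positive definite.

no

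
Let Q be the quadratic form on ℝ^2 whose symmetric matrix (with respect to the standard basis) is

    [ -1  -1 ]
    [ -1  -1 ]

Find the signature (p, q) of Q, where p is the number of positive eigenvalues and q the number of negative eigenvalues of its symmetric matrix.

Symmetric row and column elimination reduces A to a congruent diagonal form with pivots -1, 0.
So there are 1 negative, 1 zero pivots.

(0, 1)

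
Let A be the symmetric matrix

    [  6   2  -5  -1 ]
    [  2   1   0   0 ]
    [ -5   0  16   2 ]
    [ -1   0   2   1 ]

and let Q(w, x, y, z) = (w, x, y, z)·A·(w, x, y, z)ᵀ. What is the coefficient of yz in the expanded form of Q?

4

The coefficient of yz is A[3,4] + A[4,3] = 2·2 = 4.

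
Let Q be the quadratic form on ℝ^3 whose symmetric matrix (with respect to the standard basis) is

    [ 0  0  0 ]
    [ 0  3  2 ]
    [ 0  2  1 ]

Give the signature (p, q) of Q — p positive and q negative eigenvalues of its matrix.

Row-reducing A symmetrically gives the diagonal entries 0, 3, -1/3.
Counting signs: 1 positive, 1 negative, 1 zero.

(1, 1)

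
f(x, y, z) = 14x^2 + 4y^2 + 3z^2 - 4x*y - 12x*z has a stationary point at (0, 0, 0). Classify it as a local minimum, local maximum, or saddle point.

The Hessian at the origin is H = [[28, -4, -12], [-4, 8, 0], [-12, 0, 6]].
Congruent diagonalization of H (simultaneous row and column reduction) yields pivots 28, 52/7, 6/13.
That gives 3 positive pivots.
H is positive definite, so the origin is a strict local minimum.

local minimum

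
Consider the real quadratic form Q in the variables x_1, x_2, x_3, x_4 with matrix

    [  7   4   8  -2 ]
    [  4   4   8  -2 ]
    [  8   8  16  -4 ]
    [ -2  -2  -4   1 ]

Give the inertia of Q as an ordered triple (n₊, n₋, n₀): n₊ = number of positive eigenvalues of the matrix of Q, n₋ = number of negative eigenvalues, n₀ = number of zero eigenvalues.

(2, 0, 2)

Congruent diagonalization of A (simultaneous row and column reduction) yields pivots 7, 12/7, 0, 0.
That gives 2 positive, 2 zero pivots.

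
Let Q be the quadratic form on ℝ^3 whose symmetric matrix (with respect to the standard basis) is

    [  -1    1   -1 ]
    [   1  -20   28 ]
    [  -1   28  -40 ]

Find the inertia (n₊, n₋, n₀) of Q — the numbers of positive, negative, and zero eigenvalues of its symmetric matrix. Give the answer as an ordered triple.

(0, 3, 0)

Row-reducing A symmetrically gives the diagonal entries -1, -19, -12/19.
Counting signs: 3 negative.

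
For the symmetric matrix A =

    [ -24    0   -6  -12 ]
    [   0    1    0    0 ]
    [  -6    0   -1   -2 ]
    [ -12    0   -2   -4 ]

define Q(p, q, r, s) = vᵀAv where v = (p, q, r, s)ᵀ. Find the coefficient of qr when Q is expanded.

0

The coefficient of qr is A[2,3] + A[3,2] = 2·0 = 0.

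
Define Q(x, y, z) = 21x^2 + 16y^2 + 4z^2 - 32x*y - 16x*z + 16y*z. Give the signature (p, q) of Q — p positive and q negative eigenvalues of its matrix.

(2, 0)

The symmetric matrix is A = [[21, -16, -8], [-16, 16, 8], [-8, 8, 4]].
Applying the same elementary operations to the rows and columns of A produces a congruent diagonal matrix with entries 21, 80/21, 0.
That gives 2 positive, 1 zero pivots.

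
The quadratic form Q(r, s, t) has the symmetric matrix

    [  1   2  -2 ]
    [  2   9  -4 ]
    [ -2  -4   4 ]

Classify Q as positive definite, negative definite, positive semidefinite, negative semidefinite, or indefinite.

positive semidefinite

Symmetric row and column elimination reduces A to a congruent diagonal form with pivots 1, 5, 0.
So there are 2 positive, 1 zero pivots.
Hence Q is positive semidefinite.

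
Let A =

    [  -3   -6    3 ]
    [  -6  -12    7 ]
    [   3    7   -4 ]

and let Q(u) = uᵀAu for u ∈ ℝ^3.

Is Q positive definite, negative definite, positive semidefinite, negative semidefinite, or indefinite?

indefinite

A is congruent to a diagonal matrix with 1 positive, 2 negative and 0 zero entries, so Q is indefinite.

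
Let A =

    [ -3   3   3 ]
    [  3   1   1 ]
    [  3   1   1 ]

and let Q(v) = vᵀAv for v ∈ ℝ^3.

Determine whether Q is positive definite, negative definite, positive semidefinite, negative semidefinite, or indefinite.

Symmetric row and column elimination reduces A to a congruent diagonal form with pivots -3, 4, 0.
That gives 1 positive, 1 negative, 1 zero pivots.
Hence Q is indefinite.

indefinite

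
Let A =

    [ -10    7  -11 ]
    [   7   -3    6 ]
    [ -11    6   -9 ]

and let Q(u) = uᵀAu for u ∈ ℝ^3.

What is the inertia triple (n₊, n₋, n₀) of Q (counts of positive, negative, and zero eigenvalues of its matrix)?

Symmetric row and column elimination reduces A to a congruent diagonal form with pivots -10, 19/10, 30/19.
Counting signs: 2 positive, 1 negative.

(2, 1, 0)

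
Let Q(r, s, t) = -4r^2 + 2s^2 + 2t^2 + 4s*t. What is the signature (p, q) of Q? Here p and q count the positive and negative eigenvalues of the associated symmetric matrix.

(1, 1)

The associated matrix is A = [[-4, 0, 0], [0, 2, 2], [0, 2, 2]].
Row-reducing A symmetrically gives the diagonal entries -4, 2, 0.
That gives 1 positive, 1 negative, 1 zero pivots.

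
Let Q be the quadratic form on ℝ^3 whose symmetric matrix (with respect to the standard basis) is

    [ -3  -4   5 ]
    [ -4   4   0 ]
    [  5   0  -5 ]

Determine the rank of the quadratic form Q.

An LDLᵀ factorisation of A has diagonal entries -3, 28/3, -10/7.
That gives 1 positive, 2 negative pivots.
The rank is the number of nonzero pivots: 3.

3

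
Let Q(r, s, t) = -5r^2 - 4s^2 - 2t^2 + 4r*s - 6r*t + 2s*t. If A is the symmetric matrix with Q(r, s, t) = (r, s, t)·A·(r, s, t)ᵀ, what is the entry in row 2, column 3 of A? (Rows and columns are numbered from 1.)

The coefficient of s·t in Q is 2. For a symmetric A this equals A[2,3] + A[3,2] = 2·A[2,3].
So A[2,3] = 2/2 = 1.

1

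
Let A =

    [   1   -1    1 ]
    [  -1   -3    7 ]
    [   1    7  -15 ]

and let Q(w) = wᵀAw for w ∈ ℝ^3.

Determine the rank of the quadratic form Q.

Congruent diagonalization of A (simultaneous row and column reduction) yields pivots 1, -4, 0.
Counting signs: 1 positive, 1 negative, 1 zero.
The rank is the number of nonzero pivots: 2.

2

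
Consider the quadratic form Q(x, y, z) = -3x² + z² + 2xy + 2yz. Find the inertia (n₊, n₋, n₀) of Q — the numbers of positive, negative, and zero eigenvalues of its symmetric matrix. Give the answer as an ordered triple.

Write A = [[-3, 1, 0], [1, 0, 1], [0, 1, 1]].
Applying the same elementary operations to the rows and columns of A produces a congruent diagonal matrix with entries -3, 1/3, -2.
That gives 1 positive, 2 negative pivots.

(1, 2, 0)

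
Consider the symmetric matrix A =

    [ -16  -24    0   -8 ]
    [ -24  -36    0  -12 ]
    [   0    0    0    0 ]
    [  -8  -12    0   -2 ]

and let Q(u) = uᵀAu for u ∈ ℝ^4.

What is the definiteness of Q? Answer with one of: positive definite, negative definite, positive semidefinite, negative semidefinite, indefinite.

indefinite

Congruent diagonalization of A (simultaneous row and column reduction) yields pivots -16, 0, 0, 2.
Counting signs: 1 positive, 1 negative, 2 zero.
Hence Q is indefinite.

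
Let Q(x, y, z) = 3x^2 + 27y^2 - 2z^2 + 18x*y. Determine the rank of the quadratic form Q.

Write A = [[3, 9, 0], [9, 27, 0], [0, 0, -2]].
Row-reducing A symmetrically gives the diagonal entries 3, 0, -2.
Counting signs: 1 positive, 1 negative, 1 zero.
The rank is the number of nonzero pivots: 2.

2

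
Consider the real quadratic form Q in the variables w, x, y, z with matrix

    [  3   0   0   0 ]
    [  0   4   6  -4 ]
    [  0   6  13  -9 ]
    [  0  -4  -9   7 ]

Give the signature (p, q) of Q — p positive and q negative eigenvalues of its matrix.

Applying the same elementary operations to the rows and columns of A produces a congruent diagonal matrix with entries 3, 4, 4, 3/4.
So there are 4 positive pivots.

(4, 0)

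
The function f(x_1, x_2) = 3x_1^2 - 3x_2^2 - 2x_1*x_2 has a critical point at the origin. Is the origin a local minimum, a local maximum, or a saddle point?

saddle point

The Hessian at the origin is H = [[6, -2], [-2, -6]].
det H = 6·-6 − (-2)² = -40 < 0, so H is indefinite.
Therefore the origin is a saddle point.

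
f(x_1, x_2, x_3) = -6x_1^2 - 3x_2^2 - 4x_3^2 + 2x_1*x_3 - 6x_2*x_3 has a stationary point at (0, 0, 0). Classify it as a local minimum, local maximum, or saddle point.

The Hessian at the origin is H = [[-12, 0, 2], [0, -6, -6], [2, -6, -8]].
Applying the same elementary operations to the rows and columns of H produces a congruent diagonal matrix with entries -12, -6, -5/3.
Counting signs: 3 negative.
H is negative definite, so the origin is a strict local maximum.

local maximum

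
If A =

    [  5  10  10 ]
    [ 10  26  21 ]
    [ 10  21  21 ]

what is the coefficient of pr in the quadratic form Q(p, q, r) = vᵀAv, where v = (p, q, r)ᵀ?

The coefficient of pr is A[1,3] + A[3,1] = 2·10 = 20.

20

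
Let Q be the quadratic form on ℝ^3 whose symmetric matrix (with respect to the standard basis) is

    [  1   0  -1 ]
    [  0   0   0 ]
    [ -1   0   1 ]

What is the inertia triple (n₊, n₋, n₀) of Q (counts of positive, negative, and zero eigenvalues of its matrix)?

(1, 0, 2)

Row-reducing A symmetrically gives the diagonal entries 1, 0, 0.
So there are 1 positive, 2 zero pivots.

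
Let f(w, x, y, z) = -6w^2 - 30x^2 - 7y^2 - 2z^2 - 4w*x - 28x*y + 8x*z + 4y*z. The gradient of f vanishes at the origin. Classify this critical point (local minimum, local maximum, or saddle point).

The Hessian at the origin is H = [[-12, -4, 0, 0], [-4, -60, -28, 8], [0, -28, -14, 4], [0, 8, 4, -4]].
Symmetric row and column elimination reduces H to a congruent diagonal form with pivots -12, -176/3, -7/11, -20/7.
Counting signs: 4 negative.
H is negative definite, so the origin is a strict local maximum.

local maximum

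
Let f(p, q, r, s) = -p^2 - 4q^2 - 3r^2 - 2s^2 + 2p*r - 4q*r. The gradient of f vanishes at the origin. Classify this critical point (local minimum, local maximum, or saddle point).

The Hessian at the origin is H = [[-2, 0, 2, 0], [0, -8, -4, 0], [2, -4, -6, 0], [0, 0, 0, -4]].
Applying the same elementary operations to the rows and columns of H produces a congruent diagonal matrix with entries -2, -8, -2, -4.
Counting signs: 4 negative.
H is negative definite, so the origin is a strict local maximum.

local maximum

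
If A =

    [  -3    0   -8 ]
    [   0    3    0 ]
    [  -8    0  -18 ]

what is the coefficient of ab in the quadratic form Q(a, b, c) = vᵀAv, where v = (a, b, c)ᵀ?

The coefficient of ab is A[1,2] + A[2,1] = 2·0 = 0.

0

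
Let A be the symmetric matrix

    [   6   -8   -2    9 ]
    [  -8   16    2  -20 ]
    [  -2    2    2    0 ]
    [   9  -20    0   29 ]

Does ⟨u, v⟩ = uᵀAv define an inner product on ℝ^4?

yes

Leading principal minors: Δ_1 = 6, Δ_2 = 32, Δ_3 = 40, Δ_4 = 12.
All leading principal minors are positive, so by Sylvester's criterion Q is positive definite.
⟨·,·⟩ is an inner product exactly when A is positive definite.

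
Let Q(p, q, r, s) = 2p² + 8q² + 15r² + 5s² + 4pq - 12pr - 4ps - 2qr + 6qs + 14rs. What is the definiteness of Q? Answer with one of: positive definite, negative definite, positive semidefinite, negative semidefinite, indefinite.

Write A = [[2, 2, -6, -2], [2, 8, -1, 3], [-6, -1, 15, 7], [-2, 3, 7, 5]].
Row-reducing A symmetrically gives the diagonal entries 2, 6, -43/6, 10/43.
Counting signs: 3 positive, 1 negative.
Hence Q is indefinite.

indefinite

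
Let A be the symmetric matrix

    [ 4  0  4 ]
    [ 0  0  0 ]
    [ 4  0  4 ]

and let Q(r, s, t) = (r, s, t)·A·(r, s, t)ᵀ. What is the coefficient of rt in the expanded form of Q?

8

The coefficient of rt is A[1,3] + A[3,1] = 2·4 = 8.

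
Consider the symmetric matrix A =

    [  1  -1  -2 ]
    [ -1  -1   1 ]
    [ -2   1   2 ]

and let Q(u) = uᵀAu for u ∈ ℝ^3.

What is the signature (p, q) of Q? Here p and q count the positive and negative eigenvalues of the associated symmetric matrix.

(1, 2)

Congruent diagonalization of A (simultaneous row and column reduction) yields pivots 1, -2, -3/2.
That gives 1 positive, 2 negative pivots.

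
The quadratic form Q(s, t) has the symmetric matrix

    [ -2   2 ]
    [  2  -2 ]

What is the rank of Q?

Congruent diagonalization of A (simultaneous row and column reduction) yields pivots -2, 0.
That gives 1 negative, 1 zero pivots.
The rank is the number of nonzero pivots: 1.

1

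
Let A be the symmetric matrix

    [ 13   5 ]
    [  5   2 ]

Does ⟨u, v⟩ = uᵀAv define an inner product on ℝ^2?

Leading principal minors: Δ_1 = 13, Δ_2 = 1.
All leading principal minors are positive, so by Sylvester's criterion Q is positive definite.
⟨·,·⟩ is an inner product exactly when A is positive definite.

yes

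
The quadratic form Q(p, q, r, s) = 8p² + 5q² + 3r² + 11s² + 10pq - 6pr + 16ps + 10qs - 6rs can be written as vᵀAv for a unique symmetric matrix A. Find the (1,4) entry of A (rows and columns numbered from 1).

The coefficient of p·s in Q is 16. For a symmetric A this equals A[1,4] + A[4,1] = 2·A[1,4].
So A[1,4] = 16/2 = 8.

8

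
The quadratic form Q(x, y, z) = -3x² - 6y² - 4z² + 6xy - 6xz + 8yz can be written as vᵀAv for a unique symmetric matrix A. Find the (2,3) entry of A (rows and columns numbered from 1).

4

The coefficient of y·z in Q is 8. For a symmetric A this equals A[2,3] + A[3,2] = 2·A[2,3].
So A[2,3] = 8/2 = 4.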